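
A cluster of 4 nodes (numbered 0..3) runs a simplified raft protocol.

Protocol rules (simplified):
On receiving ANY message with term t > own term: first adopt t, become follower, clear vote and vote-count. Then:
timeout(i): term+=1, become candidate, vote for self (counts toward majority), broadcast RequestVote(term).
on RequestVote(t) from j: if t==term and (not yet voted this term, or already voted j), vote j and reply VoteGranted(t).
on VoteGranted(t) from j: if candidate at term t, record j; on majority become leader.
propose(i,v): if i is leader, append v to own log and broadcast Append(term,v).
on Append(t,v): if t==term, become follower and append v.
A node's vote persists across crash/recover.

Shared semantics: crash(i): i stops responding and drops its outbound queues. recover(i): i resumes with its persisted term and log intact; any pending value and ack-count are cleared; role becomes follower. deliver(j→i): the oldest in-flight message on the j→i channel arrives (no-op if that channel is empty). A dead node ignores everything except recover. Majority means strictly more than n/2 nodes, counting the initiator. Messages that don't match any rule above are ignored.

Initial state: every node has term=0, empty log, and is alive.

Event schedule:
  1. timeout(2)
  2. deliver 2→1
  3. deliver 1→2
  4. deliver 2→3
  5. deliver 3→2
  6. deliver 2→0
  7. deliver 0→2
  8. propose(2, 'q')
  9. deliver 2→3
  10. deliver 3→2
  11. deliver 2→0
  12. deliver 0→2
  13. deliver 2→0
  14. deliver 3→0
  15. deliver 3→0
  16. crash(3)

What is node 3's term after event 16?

1

1. timeout(2):  <2:cand t1 ->
2. deliver 2→1:  <1:foll t1 ->
3. deliver 1→2:  nop
4. deliver 2→3:  <3:foll t1 ->
5. deliver 3→2:  <2:lead t1 ->
6. deliver 2→0:  <0:foll t1 ->
7. deliver 0→2:  nop
8. propose(2,'q'):  <2:lead t1 q>
9. deliver 2→3:  <3:foll t1 q>
10. deliver 3→2:  nop
11. deliver 2→0:  <0:foll t1 q>
12. deliver 0→2:  nop
13. deliver 2→0:  nop
14. deliver 3→0:  nop
15. deliver 3→0:  nop
16. crash(3):  <3:✗foll t1 q>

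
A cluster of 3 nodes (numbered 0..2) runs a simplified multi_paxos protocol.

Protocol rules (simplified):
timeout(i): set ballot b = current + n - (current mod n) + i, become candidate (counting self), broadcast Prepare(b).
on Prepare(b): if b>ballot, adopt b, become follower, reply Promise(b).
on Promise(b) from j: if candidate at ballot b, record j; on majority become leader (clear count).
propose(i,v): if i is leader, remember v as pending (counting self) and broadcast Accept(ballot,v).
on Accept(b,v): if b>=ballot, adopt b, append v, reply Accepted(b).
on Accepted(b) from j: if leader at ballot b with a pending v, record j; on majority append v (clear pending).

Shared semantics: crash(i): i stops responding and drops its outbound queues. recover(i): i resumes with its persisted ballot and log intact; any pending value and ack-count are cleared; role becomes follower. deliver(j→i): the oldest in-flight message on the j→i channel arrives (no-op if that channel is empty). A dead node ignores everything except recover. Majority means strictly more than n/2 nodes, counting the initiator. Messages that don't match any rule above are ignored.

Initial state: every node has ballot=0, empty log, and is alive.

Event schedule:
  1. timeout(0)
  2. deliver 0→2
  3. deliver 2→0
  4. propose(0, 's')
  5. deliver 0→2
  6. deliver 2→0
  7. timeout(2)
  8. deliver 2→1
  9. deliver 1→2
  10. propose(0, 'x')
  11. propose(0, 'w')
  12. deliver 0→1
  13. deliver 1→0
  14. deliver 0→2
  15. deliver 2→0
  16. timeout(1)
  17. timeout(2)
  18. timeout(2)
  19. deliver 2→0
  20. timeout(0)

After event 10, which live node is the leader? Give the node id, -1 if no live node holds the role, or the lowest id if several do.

1. timeout(0):  <0:cand b3 ->
2. deliver 0→2:  <2:foll b3 ->
3. deliver 2→0:  <0:lead b3 ->
4. propose(0,'s'):  nop
5. deliver 0→2:  <2:foll b3 s>
6. deliver 2→0:  <0:lead b3 s>
7. timeout(2):  <2:cand b8 s>
8. deliver 2→1:  <1:foll b8 ->
9. deliver 1→2:  <2:lead b8 s>
10. propose(0,'x'):  nop

0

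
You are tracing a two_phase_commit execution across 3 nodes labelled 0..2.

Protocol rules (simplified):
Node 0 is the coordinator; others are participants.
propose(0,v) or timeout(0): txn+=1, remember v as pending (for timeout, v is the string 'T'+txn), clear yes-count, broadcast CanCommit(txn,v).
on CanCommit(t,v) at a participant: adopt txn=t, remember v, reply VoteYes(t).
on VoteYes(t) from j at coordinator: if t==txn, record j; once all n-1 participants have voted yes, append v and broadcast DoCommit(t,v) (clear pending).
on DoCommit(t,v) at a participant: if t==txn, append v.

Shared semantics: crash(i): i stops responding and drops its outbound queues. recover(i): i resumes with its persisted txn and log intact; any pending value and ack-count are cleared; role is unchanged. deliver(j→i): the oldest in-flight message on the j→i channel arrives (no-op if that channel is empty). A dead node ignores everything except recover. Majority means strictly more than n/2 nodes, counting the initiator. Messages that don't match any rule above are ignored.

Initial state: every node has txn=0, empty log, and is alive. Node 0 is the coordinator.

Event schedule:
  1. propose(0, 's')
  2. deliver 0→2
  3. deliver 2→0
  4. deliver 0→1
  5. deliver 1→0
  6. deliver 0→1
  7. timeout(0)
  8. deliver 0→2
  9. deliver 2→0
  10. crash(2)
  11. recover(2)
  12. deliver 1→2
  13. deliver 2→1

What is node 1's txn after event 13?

[1] propose(0,'s') → N0(coor t1 [-])
[2] deliver 0→2 → N2(part t1 [-])
[3] deliver 2→0 → ∅
[4] deliver 0→1 → N1(part t1 [-])
[5] deliver 1→0 → N0(coor t1 [s])
[6] deliver 0→1 → N1(part t1 [s])
[7] timeout(0) → N0(coor t2 [s])
[8] deliver 0→2 → N2(part t1 [s])
[9] deliver 2→0 → ∅
[10] crash(2) → N2(✗part t1 [s])
[11] recover(2) → N2(part t1 [s])
[12] deliver 1→2 → ∅
[13] deliver 2→1 → ∅

1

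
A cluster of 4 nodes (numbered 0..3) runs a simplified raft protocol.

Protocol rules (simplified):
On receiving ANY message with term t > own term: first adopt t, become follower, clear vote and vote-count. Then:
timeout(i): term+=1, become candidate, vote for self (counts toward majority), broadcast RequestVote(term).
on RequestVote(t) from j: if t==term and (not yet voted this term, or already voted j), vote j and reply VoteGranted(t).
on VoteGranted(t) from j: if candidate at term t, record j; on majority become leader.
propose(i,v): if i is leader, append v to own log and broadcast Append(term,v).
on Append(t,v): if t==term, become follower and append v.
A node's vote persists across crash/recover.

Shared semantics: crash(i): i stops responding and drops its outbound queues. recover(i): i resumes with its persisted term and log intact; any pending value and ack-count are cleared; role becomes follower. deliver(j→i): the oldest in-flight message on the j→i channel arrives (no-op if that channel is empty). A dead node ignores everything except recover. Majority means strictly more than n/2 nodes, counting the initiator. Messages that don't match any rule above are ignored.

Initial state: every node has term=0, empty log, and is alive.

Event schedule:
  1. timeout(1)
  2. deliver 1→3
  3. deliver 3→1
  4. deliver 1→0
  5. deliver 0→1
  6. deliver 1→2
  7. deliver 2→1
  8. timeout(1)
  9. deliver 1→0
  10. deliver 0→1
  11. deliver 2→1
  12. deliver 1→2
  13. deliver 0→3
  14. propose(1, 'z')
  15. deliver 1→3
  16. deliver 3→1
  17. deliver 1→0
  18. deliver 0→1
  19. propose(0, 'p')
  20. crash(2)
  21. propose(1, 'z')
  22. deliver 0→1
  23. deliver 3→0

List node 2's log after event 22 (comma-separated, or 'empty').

empty

[1] timeout(1) → N1(cand t1 [-])
[2] deliver 1→3 → N3(foll t1 [-])
[3] deliver 3→1 → ∅
[4] deliver 1→0 → N0(foll t1 [-])
[5] deliver 0→1 → N1(lead t1 [-])
[6] deliver 1→2 → N2(foll t1 [-])
[7] deliver 2→1 → ∅
[8] timeout(1) → N1(cand t2 [-])
[9] deliver 1→0 → N0(foll t2 [-])
[10] deliver 0→1 → ∅
[11] deliver 2→1 → ∅
[12] deliver 1→2 → N2(foll t2 [-])
[13] deliver 0→3 → ∅
[14] propose(1,'z') → ∅
[15] deliver 1→3 → N3(foll t2 [-])
[16] deliver 3→1 → N1(lead t2 [-])
[17] deliver 1→0 → ∅
[18] deliver 0→1 → ∅
[19] propose(0,'p') → ∅
[20] crash(2) → N2(✗foll t2 [-])
[21] propose(1,'z') → N1(lead t2 [z])
[22] deliver 0→1 → ∅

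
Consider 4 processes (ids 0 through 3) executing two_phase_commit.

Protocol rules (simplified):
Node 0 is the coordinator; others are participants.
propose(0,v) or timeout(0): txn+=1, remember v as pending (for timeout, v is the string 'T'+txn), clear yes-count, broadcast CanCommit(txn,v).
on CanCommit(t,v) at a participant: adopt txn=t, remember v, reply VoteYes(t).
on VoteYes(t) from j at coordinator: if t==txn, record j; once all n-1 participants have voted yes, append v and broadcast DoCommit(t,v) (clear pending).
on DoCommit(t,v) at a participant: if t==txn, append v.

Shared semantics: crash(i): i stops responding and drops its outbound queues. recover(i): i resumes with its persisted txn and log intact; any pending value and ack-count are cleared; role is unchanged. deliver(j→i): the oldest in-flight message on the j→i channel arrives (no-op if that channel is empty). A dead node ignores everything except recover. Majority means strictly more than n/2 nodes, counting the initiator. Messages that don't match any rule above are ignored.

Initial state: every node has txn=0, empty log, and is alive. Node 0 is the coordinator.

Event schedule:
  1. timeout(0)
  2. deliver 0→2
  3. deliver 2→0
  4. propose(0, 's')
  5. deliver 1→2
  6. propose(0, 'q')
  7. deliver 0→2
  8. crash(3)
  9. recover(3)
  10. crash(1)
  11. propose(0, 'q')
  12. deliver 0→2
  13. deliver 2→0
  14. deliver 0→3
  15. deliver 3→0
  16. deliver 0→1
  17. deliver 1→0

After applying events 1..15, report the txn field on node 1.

e1 timeout(0): 0[coor,t=1,-]
e2 deliver 0→2: 2[part,t=1,-]
e3 deliver 2→0: ·
e4 propose(0,'s'): 0[coor,t=2,-]
e5 deliver 1→2: ·
e6 propose(0,'q'): 0[coor,t=3,-]
e7 deliver 0→2: 2[part,t=2,-]
e8 crash(3): 3[✗part,t=0,-]
e9 recover(3): 3[part,t=0,-]
e10 crash(1): 1[✗part,t=0,-]
e11 propose(0,'q'): 0[coor,t=4,-]
e12 deliver 0→2: 2[part,t=3,-]
e13 deliver 2→0: ·
e14 deliver 0→3: 3[part,t=1,-]
e15 deliver 3→0: ·

0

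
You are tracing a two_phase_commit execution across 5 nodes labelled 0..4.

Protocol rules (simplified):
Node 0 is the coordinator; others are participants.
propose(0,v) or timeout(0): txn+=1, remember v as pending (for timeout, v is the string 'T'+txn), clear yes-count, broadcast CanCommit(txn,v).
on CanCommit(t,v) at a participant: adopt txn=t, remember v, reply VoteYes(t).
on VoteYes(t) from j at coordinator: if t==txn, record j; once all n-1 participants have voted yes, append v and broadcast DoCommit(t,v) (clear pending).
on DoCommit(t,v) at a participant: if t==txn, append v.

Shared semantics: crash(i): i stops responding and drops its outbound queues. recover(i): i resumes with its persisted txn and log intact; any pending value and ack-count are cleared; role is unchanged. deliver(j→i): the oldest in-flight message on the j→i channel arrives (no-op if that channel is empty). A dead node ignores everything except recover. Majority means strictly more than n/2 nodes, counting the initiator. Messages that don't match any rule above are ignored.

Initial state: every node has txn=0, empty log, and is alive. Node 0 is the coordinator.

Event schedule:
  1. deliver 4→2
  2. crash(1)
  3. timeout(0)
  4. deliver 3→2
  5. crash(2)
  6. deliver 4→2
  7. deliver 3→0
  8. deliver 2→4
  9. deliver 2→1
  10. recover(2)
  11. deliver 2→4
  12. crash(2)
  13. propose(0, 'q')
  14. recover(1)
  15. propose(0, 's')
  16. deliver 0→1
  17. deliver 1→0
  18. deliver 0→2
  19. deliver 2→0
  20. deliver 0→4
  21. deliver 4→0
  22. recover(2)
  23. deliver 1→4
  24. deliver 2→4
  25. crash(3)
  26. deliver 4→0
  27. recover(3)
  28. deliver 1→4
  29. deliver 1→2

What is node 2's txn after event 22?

after 1 — deliver 4→2: ·
after 2 — crash(1): n1:✗part/t0/[-]
after 3 — timeout(0): n0:coor/t1/[-]
after 4 — deliver 3→2: ·
after 5 — crash(2): n2:✗part/t0/[-]
after 6 — deliver 4→2: ·
after 7 — deliver 3→0: ·
after 8 — deliver 2→4: ·
after 9 — deliver 2→1: ·
after 10 — recover(2): n2:part/t0/[-]
after 11 — deliver 2→4: ·
after 12 — crash(2): n2:✗part/t0/[-]
after 13 — propose(0,'q'): n0:coor/t2/[-]
after 14 — recover(1): n1:part/t0/[-]
after 15 — propose(0,'s'): n0:coor/t3/[-]
after 16 — deliver 0→1: n1:part/t1/[-]
after 17 — deliver 1→0: ·
after 18 — deliver 0→2: ·
after 19 — deliver 2→0: ·
after 20 — deliver 0→4: n4:part/t1/[-]
after 21 — deliver 4→0: ·
after 22 — recover(2): n2:part/t0/[-]

0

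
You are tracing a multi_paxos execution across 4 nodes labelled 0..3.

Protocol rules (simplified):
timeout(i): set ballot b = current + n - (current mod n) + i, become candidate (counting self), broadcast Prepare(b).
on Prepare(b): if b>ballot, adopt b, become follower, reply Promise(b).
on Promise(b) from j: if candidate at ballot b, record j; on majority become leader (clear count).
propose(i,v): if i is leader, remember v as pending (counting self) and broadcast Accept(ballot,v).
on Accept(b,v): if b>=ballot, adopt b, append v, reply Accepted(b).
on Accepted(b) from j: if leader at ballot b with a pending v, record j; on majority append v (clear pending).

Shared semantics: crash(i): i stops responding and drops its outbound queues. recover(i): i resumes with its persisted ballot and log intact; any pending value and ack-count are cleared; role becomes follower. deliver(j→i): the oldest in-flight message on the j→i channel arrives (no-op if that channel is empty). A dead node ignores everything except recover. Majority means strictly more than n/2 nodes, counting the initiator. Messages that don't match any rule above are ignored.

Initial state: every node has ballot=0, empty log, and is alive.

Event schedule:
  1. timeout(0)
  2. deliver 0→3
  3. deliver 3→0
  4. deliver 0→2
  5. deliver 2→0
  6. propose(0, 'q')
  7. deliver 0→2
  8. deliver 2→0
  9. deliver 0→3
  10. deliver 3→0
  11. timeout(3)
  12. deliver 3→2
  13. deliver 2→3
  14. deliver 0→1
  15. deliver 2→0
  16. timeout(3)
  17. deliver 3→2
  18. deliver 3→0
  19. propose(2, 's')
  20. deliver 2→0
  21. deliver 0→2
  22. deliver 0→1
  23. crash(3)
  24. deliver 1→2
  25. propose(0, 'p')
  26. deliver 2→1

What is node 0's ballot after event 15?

step 1 timeout(0): 0={cand,b=4,log=-}
step 2 deliver 0→3: 3={foll,b=4,log=-}
step 3 deliver 3→0: —
step 4 deliver 0→2: 2={foll,b=4,log=-}
step 5 deliver 2→0: 0={lead,b=4,log=-}
step 6 propose(0,'q'): —
step 7 deliver 0→2: 2={foll,b=4,log=q}
step 8 deliver 2→0: —
step 9 deliver 0→3: 3={foll,b=4,log=q}
step 10 deliver 3→0: 0={lead,b=4,log=q}
step 11 timeout(3): 3={cand,b=11,log=q}
step 12 deliver 3→2: 2={foll,b=11,log=q}
step 13 deliver 2→3: —
step 14 deliver 0→1: 1={foll,b=4,log=-}
step 15 deliver 2→0: —

4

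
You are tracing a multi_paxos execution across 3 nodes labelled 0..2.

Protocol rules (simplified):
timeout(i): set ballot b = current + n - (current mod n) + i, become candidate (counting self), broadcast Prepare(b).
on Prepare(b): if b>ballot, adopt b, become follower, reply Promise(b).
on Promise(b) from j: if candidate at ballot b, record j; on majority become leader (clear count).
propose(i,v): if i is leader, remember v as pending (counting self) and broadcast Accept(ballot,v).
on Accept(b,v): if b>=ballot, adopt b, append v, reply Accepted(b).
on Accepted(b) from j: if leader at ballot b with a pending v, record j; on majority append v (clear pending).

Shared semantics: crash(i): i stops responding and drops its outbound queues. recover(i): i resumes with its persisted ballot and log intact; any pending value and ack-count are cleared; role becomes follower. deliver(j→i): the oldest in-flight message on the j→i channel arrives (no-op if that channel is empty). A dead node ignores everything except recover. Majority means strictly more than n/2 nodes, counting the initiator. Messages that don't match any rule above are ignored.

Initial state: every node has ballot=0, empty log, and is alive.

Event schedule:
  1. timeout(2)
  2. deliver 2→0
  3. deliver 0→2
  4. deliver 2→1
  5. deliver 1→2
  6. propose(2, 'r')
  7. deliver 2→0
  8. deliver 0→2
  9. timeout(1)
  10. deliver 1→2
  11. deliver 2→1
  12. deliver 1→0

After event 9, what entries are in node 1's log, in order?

step 1 timeout(2): 2={cand,b=5,log=-}
step 2 deliver 2→0: 0={foll,b=5,log=-}
step 3 deliver 0→2: 2={lead,b=5,log=-}
step 4 deliver 2→1: 1={foll,b=5,log=-}
step 5 deliver 1→2: —
step 6 propose(2,'r'): —
step 7 deliver 2→0: 0={foll,b=5,log=r}
step 8 deliver 0→2: 2={lead,b=5,log=r}
step 9 timeout(1): 1={cand,b=7,log=-}

empty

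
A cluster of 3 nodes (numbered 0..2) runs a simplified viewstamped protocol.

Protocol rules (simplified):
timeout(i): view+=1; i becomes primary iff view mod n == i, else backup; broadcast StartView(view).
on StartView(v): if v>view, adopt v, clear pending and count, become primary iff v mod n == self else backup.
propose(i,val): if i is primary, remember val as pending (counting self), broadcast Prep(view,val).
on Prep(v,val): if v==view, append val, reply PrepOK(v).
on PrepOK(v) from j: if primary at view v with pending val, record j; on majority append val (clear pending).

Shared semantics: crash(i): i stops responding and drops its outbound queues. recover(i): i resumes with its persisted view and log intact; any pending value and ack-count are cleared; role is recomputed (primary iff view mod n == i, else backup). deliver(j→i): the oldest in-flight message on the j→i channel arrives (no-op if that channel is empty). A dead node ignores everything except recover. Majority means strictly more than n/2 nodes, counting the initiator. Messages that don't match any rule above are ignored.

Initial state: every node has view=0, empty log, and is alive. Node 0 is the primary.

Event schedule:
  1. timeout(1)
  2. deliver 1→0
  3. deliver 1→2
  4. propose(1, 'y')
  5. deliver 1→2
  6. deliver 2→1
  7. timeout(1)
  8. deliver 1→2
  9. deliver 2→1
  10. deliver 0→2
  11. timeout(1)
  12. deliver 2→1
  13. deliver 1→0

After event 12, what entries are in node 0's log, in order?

e1 timeout(1): 1[prim,v=1,-]
e2 deliver 1→0: 0[back,v=1,-]
e3 deliver 1→2: 2[back,v=1,-]
e4 propose(1,'y'): ·
e5 deliver 1→2: 2[back,v=1,y]
e6 deliver 2→1: 1[prim,v=1,y]
e7 timeout(1): 1[back,v=2,y]
e8 deliver 1→2: 2[prim,v=2,y]
e9 deliver 2→1: ·
e10 deliver 0→2: ·
e11 timeout(1): 1[back,v=3,y]
e12 deliver 2→1: ·

empty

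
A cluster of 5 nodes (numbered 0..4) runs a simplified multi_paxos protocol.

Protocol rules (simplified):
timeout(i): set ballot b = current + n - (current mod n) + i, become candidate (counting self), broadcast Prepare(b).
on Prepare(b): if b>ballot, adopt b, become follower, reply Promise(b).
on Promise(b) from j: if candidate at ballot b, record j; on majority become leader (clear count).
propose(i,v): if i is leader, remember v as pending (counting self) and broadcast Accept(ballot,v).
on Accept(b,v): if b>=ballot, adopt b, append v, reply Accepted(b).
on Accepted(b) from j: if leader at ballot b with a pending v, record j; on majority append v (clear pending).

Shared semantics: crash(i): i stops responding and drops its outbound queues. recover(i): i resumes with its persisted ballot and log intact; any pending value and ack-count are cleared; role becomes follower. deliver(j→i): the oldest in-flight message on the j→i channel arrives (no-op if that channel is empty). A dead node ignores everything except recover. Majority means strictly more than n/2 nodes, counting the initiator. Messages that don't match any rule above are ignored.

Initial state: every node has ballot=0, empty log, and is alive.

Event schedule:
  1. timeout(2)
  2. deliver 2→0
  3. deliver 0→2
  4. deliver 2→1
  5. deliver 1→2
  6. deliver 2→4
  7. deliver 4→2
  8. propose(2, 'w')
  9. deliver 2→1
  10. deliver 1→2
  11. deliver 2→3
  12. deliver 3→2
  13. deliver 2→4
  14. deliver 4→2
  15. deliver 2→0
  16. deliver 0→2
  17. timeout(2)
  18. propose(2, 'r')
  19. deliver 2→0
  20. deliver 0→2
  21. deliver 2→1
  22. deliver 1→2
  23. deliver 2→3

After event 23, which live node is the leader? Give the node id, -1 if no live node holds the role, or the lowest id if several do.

2

after 1 — timeout(2): n2:cand/b7/[-]
after 2 — deliver 2→0: n0:foll/b7/[-]
after 3 — deliver 0→2: ·
after 4 — deliver 2→1: n1:foll/b7/[-]
after 5 — deliver 1→2: n2:lead/b7/[-]
after 6 — deliver 2→4: n4:foll/b7/[-]
after 7 — deliver 4→2: ·
after 8 — propose(2,'w'): ·
after 9 — deliver 2→1: n1:foll/b7/[w]
after 10 — deliver 1→2: ·
after 11 — deliver 2→3: n3:foll/b7/[-]
after 12 — deliver 3→2: ·
after 13 — deliver 2→4: n4:foll/b7/[w]
after 14 — deliver 4→2: n2:lead/b7/[w]
after 15 — deliver 2→0: n0:foll/b7/[w]
after 16 — deliver 0→2: ·
after 17 — timeout(2): n2:cand/b12/[w]
after 18 — propose(2,'r'): ·
after 19 — deliver 2→0: n0:foll/b12/[w]
after 20 — deliver 0→2: ·
after 21 — deliver 2→1: n1:foll/b12/[w]
after 22 — deliver 1→2: n2:lead/b12/[w]
after 23 — deliver 2→3: n3:foll/b7/[w]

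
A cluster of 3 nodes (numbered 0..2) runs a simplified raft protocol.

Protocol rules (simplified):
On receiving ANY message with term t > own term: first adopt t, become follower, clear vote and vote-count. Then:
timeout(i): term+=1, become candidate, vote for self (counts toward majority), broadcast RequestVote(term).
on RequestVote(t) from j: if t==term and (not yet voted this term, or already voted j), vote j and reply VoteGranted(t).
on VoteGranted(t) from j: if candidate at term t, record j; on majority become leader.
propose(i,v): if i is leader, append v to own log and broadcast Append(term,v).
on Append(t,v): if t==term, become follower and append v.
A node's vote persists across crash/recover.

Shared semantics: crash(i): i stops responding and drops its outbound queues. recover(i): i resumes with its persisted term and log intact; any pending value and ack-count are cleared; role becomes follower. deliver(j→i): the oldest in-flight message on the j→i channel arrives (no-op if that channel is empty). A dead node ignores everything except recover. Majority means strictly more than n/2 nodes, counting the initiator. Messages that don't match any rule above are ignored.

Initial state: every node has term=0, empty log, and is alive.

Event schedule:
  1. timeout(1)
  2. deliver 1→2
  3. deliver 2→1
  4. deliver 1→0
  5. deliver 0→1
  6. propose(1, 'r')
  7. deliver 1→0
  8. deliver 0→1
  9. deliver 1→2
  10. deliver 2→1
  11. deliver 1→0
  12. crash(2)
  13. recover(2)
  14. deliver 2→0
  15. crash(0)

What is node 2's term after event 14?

1

1. timeout(1):  <1:cand t1 ->
2. deliver 1→2:  <2:foll t1 ->
3. deliver 2→1:  <1:lead t1 ->
4. deliver 1→0:  <0:foll t1 ->
5. deliver 0→1:  nop
6. propose(1,'r'):  <1:lead t1 r>
7. deliver 1→0:  <0:foll t1 r>
8. deliver 0→1:  nop
9. deliver 1→2:  <2:foll t1 r>
10. deliver 2→1:  nop
11. deliver 1→0:  nop
12. crash(2):  <2:✗foll t1 r>
13. recover(2):  <2:foll t1 r>
14. deliver 2→0:  nop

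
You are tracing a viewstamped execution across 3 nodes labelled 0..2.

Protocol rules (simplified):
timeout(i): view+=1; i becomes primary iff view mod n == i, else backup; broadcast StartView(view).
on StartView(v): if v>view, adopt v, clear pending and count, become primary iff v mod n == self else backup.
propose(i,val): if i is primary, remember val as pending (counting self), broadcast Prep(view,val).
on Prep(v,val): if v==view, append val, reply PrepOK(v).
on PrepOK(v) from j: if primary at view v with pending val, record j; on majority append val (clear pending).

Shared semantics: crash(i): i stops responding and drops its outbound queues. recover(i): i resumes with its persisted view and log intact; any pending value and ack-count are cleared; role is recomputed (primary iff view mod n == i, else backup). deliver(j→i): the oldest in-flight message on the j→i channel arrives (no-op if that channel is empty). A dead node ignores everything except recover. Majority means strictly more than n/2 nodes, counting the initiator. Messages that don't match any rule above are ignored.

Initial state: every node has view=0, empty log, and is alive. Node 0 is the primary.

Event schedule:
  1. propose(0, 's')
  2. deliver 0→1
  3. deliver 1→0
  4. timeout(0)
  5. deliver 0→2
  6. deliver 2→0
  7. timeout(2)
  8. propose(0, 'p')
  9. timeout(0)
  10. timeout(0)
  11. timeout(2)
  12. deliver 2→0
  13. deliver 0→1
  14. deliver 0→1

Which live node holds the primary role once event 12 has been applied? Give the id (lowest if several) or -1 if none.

0

after 1 — propose(0,'s'): ·
after 2 — deliver 0→1: n1:back/v0/[s]
after 3 — deliver 1→0: n0:prim/v0/[s]
after 4 — timeout(0): n0:back/v1/[s]
after 5 — deliver 0→2: n2:back/v0/[s]
after 6 — deliver 2→0: ·
after 7 — timeout(2): n2:back/v1/[s]
after 8 — propose(0,'p'): ·
after 9 — timeout(0): n0:back/v2/[s]
after 10 — timeout(0): n0:prim/v3/[s]
after 11 — timeout(2): n2:prim/v2/[s]
after 12 — deliver 2→0: ·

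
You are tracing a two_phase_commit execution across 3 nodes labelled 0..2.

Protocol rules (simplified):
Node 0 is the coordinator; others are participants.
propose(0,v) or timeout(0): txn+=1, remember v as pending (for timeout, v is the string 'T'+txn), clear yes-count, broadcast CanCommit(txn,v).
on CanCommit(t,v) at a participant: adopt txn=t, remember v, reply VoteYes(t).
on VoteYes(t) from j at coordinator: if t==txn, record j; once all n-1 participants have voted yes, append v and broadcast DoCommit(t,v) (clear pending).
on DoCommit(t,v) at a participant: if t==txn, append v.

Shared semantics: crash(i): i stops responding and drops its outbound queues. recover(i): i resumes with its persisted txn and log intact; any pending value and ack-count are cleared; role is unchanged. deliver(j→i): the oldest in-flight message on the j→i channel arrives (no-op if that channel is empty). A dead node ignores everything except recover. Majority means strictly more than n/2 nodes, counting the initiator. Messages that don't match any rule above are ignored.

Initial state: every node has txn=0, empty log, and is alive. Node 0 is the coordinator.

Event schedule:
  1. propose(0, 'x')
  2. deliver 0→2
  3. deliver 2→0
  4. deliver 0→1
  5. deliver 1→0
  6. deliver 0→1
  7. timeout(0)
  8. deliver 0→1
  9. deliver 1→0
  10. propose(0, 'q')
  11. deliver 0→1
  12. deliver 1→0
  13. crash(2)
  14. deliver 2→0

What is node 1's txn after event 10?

after 1 — propose(0,'x'): n0:coor/t1/[-]
after 2 — deliver 0→2: n2:part/t1/[-]
after 3 — deliver 2→0: ·
after 4 — deliver 0→1: n1:part/t1/[-]
after 5 — deliver 1→0: n0:coor/t1/[x]
after 6 — deliver 0→1: n1:part/t1/[x]
after 7 — timeout(0): n0:coor/t2/[x]
after 8 — deliver 0→1: n1:part/t2/[x]
after 9 — deliver 1→0: ·
after 10 — propose(0,'q'): n0:coor/t3/[x]

2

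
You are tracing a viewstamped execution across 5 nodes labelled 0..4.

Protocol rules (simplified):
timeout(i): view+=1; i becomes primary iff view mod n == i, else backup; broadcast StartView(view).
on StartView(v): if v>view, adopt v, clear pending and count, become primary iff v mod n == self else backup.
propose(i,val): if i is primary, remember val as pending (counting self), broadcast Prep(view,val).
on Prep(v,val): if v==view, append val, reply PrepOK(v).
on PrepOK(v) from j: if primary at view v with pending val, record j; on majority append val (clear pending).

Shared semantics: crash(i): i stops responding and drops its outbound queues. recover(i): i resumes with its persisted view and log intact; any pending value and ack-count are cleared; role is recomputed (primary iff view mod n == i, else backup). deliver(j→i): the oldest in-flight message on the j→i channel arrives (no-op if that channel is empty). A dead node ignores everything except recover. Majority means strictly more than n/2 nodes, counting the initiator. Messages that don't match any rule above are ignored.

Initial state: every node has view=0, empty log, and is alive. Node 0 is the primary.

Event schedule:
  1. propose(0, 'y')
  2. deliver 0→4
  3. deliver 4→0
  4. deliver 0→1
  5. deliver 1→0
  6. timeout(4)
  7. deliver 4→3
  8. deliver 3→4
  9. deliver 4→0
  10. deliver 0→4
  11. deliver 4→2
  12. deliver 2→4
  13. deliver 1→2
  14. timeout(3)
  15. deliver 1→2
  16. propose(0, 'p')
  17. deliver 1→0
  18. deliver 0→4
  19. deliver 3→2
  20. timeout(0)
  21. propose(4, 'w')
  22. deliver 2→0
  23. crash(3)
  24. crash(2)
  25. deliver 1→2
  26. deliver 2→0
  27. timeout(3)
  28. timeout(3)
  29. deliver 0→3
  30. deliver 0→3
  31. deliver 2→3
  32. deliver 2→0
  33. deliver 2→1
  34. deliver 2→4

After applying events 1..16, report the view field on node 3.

step 1 propose(0,'y'): —
step 2 deliver 0→4: 4={back,v=0,log=y}
step 3 deliver 4→0: —
step 4 deliver 0→1: 1={back,v=0,log=y}
step 5 deliver 1→0: 0={prim,v=0,log=y}
step 6 timeout(4): 4={back,v=1,log=y}
step 7 deliver 4→3: 3={back,v=1,log=-}
step 8 deliver 3→4: —
step 9 deliver 4→0: 0={back,v=1,log=y}
step 10 deliver 0→4: —
step 11 deliver 4→2: 2={back,v=1,log=-}
step 12 deliver 2→4: —
step 13 deliver 1→2: —
step 14 timeout(3): 3={back,v=2,log=-}
step 15 deliver 1→2: —
step 16 propose(0,'p'): —

2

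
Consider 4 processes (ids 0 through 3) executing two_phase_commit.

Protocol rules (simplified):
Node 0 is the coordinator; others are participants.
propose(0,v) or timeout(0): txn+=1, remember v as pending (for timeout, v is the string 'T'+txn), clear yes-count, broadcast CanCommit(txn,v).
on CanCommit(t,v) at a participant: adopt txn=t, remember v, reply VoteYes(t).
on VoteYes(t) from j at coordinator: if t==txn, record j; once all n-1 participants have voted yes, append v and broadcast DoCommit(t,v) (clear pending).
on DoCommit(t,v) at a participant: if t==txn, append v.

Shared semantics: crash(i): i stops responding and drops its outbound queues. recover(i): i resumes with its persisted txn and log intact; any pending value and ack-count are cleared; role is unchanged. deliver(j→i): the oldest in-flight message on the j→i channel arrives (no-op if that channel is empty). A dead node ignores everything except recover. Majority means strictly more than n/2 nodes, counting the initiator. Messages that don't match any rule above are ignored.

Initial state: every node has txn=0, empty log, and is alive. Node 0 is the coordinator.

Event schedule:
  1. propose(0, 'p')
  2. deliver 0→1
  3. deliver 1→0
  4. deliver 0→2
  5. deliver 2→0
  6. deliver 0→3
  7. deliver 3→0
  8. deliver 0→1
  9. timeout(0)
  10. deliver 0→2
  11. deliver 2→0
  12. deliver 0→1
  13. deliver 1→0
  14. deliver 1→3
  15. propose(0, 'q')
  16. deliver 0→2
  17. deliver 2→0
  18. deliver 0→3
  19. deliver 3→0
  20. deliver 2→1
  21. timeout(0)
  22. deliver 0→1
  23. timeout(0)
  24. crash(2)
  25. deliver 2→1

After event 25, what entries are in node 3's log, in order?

step 1 propose(0,'p'): 0={coor,t=1,log=-}
step 2 deliver 0→1: 1={part,t=1,log=-}
step 3 deliver 1→0: —
step 4 deliver 0→2: 2={part,t=1,log=-}
step 5 deliver 2→0: —
step 6 deliver 0→3: 3={part,t=1,log=-}
step 7 deliver 3→0: 0={coor,t=1,log=p}
step 8 deliver 0→1: 1={part,t=1,log=p}
step 9 timeout(0): 0={coor,t=2,log=p}
step 10 deliver 0→2: 2={part,t=1,log=p}
step 11 deliver 2→0: —
step 12 deliver 0→1: 1={part,t=2,log=p}
step 13 deliver 1→0: —
step 14 deliver 1→3: —
step 15 propose(0,'q'): 0={coor,t=3,log=p}
step 16 deliver 0→2: 2={part,t=2,log=p}
step 17 deliver 2→0: —
step 18 deliver 0→3: 3={part,t=1,log=p}
step 19 deliver 3→0: —
step 20 deliver 2→1: —
step 21 timeout(0): 0={coor,t=4,log=p}
step 22 deliver 0→1: 1={part,t=3,log=p}
step 23 timeout(0): 0={coor,t=5,log=p}
step 24 crash(2): 2={✗part,t=2,log=p}
step 25 deliver 2→1: —

p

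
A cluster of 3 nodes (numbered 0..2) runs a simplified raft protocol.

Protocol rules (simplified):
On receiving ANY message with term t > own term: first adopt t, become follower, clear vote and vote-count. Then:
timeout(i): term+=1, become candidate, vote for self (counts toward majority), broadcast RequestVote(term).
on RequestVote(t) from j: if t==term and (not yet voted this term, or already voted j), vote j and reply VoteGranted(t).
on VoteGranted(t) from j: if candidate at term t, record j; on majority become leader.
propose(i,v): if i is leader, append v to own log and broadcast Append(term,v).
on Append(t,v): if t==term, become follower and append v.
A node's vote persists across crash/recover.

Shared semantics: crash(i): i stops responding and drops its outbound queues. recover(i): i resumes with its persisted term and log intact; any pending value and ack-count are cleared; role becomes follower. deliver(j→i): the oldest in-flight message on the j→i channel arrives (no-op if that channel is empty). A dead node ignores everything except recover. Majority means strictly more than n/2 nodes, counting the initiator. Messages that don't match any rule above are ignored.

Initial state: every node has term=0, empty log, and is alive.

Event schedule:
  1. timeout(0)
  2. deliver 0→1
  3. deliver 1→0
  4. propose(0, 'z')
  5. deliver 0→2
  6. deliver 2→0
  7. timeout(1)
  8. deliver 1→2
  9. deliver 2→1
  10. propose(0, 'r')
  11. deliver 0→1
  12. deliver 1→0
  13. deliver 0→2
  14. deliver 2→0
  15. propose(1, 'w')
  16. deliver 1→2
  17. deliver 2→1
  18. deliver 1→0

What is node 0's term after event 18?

after 1 — timeout(0): n0:cand/t1/[-]
after 2 — deliver 0→1: n1:foll/t1/[-]
after 3 — deliver 1→0: n0:lead/t1/[-]
after 4 — propose(0,'z'): n0:lead/t1/[z]
after 5 — deliver 0→2: n2:foll/t1/[-]
after 6 — deliver 2→0: ·
after 7 — timeout(1): n1:cand/t2/[-]
after 8 — deliver 1→2: n2:foll/t2/[-]
after 9 — deliver 2→1: n1:lead/t2/[-]
after 10 — propose(0,'r'): n0:lead/t1/[z,r]
after 11 — deliver 0→1: ·
after 12 — deliver 1→0: n0:foll/t2/[z,r]
after 13 — deliver 0→2: ·
after 14 — deliver 2→0: ·
after 15 — propose(1,'w'): n1:lead/t2/[w]
after 16 — deliver 1→2: n2:foll/t2/[w]
after 17 — deliver 2→1: ·
after 18 — deliver 1→0: n0:foll/t2/[z,r,w]

2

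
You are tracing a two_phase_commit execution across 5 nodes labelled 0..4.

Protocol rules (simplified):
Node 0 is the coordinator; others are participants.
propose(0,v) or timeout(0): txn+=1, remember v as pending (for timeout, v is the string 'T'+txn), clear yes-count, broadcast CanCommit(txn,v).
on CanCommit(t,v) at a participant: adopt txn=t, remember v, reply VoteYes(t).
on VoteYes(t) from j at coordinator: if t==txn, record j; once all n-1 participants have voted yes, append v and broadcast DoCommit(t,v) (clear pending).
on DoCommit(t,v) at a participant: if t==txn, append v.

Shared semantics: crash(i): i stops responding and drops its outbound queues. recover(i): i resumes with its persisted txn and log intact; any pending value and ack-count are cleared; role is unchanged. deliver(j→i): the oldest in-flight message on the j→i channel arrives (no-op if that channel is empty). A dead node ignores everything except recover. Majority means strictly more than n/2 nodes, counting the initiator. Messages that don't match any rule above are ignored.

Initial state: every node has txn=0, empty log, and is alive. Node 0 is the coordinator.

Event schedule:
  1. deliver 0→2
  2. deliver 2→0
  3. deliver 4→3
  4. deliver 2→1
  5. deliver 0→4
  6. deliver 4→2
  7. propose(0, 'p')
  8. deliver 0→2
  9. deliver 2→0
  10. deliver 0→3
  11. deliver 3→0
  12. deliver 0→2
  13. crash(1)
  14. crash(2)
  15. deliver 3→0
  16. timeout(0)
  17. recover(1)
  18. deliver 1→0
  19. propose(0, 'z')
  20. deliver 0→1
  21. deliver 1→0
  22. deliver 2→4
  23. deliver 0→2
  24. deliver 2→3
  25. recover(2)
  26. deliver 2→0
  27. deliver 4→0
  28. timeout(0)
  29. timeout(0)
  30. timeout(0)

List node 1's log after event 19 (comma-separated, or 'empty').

after 1 — deliver 0→2: ·
after 2 — deliver 2→0: ·
after 3 — deliver 4→3: ·
after 4 — deliver 2→1: ·
after 5 — deliver 0→4: ·
after 6 — deliver 4→2: ·
after 7 — propose(0,'p'): n0:coor/t1/[-]
after 8 — deliver 0→2: n2:part/t1/[-]
after 9 — deliver 2→0: ·
after 10 — deliver 0→3: n3:part/t1/[-]
after 11 — deliver 3→0: ·
after 12 — deliver 0→2: ·
after 13 — crash(1): n1:✗part/t0/[-]
after 14 — crash(2): n2:✗part/t1/[-]
after 15 — deliver 3→0: ·
after 16 — timeout(0): n0:coor/t2/[-]
after 17 — recover(1): n1:part/t0/[-]
after 18 — deliver 1→0: ·
after 19 — propose(0,'z'): n0:coor/t3/[-]

empty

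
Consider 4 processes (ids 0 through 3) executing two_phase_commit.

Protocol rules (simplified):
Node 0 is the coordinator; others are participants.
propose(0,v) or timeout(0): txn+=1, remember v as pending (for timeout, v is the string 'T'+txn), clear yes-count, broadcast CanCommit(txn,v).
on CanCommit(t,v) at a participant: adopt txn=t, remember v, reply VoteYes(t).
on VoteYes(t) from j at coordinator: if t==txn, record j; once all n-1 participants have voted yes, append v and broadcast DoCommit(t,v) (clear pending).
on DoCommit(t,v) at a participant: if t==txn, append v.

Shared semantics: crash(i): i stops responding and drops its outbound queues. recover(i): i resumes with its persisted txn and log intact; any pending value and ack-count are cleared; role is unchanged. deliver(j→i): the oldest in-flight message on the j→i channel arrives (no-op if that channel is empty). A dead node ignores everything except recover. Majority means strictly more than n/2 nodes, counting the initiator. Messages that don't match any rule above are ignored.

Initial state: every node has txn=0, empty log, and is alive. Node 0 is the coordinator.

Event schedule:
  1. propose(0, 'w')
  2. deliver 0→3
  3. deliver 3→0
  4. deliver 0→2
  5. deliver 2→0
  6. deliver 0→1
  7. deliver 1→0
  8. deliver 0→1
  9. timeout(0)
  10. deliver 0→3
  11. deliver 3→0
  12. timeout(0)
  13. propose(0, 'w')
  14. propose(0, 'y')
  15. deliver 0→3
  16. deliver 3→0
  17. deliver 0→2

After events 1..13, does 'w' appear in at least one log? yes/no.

yes

1. propose(0,'w'):  <0:coor t1 ->
2. deliver 0→3:  <3:part t1 ->
3. deliver 3→0:  nop
4. deliver 0→2:  <2:part t1 ->
5. deliver 2→0:  nop
6. deliver 0→1:  <1:part t1 ->
7. deliver 1→0:  <0:coor t1 w>
8. deliver 0→1:  <1:part t1 w>
9. timeout(0):  <0:coor t2 w>
10. deliver 0→3:  <3:part t1 w>
11. deliver 3→0:  nop
12. timeout(0):  <0:coor t3 w>
13. propose(0,'w'):  <0:coor t4 w>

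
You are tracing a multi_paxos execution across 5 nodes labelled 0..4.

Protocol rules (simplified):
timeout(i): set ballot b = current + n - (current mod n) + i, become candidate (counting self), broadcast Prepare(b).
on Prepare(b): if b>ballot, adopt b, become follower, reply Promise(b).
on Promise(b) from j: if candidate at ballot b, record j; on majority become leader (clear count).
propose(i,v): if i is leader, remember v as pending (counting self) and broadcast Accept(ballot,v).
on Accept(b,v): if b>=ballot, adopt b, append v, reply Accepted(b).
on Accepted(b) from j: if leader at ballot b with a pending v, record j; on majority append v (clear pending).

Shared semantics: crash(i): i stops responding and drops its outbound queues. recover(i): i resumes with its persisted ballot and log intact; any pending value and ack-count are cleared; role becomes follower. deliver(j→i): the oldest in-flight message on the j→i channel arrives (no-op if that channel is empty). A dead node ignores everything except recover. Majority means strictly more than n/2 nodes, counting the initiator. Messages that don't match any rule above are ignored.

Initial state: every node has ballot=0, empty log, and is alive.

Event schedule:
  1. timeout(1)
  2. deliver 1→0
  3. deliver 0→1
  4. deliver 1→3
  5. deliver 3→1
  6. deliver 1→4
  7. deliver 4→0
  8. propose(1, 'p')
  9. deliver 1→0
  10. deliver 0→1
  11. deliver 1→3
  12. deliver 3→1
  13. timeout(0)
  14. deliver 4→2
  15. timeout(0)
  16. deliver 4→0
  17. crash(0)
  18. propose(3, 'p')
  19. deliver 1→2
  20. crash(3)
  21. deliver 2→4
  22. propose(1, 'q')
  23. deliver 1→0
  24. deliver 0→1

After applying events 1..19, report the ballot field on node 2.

[1] timeout(1) → N1(cand b6 [-])
[2] deliver 1→0 → N0(foll b6 [-])
[3] deliver 0→1 → ∅
[4] deliver 1→3 → N3(foll b6 [-])
[5] deliver 3→1 → N1(lead b6 [-])
[6] deliver 1→4 → N4(foll b6 [-])
[7] deliver 4→0 → ∅
[8] propose(1,'p') → ∅
[9] deliver 1→0 → N0(foll b6 [p])
[10] deliver 0→1 → ∅
[11] deliver 1→3 → N3(foll b6 [p])
[12] deliver 3→1 → N1(lead b6 [p])
[13] timeout(0) → N0(cand b10 [p])
[14] deliver 4→2 → ∅
[15] timeout(0) → N0(cand b15 [p])
[16] deliver 4→0 → ∅
[17] crash(0) → N0(✗cand b15 [p])
[18] propose(3,'p') → ∅
[19] deliver 1→2 → N2(foll b6 [-])

6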